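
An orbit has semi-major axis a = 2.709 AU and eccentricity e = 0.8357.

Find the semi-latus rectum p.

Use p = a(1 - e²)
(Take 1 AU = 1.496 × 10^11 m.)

Convert to SI: a = 2.709 AU = 4.05266e+11 m.
p = a (1 − e²).
p = 4.05266e+11 · (1 − (0.8357)²) = 4.05266e+11 · 0.301606 ≈ 1.222e+11 m = 0.817 AU.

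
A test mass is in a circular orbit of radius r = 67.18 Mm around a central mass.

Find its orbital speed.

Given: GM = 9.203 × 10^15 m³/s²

Convert to SI: r = 67.18 Mm = 6.718e+07 m.
For a circular orbit, gravity supplies the centripetal force, so v = √(GM / r).
v = √(9.203e+15 / 6.718e+07) m/s ≈ 1.17e+04 m/s = 11.7 km/s.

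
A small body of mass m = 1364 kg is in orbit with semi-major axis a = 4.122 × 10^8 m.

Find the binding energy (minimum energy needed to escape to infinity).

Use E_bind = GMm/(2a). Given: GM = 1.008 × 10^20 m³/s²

Total orbital energy is E = −GMm/(2a); binding energy is E_bind = −E = GMm/(2a).
E_bind = 1.008e+20 · 1364 / (2 · 4.122e+08) J ≈ 1.668e+14 J = 166.8 TJ.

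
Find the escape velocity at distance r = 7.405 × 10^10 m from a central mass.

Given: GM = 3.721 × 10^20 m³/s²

Escape velocity comes from setting total energy to zero: ½v² − GM/r = 0 ⇒ v_esc = √(2GM / r).
v_esc = √(2 · 3.721e+20 / 7.405e+10) m/s ≈ 1.002e+05 m/s = 100.2 km/s.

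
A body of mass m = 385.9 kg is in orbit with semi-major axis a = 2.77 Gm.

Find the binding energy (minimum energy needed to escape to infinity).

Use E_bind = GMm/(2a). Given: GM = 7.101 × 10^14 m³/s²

Convert to SI: a = 2.77 Gm = 2.77e+09 m.
Total orbital energy is E = −GMm/(2a); binding energy is E_bind = −E = GMm/(2a).
E_bind = 7.101e+14 · 385.9 / (2 · 2.77e+09) J ≈ 4.946e+07 J = 49.46 MJ.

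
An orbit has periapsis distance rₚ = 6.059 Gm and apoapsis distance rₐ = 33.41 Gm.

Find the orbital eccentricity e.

Convert to SI: rₚ = 6.059 Gm = 6.059e+09 m; rₐ = 33.41 Gm = 3.341e+10 m.
e = (rₐ − rₚ) / (rₐ + rₚ).
e = (3.341e+10 − 6.059e+09) / (3.341e+10 + 6.059e+09) = 2.7351e+10 / 3.9469e+10 ≈ 0.693.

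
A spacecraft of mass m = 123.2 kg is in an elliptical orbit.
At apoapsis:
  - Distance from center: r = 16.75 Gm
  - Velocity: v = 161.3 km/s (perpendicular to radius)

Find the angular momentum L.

Convert to SI: r = 16.75 Gm = 1.675e+10 m; v = 161.3 km/s = 161300 m/s.
Since v is perpendicular to r, L = m · v · r.
L = 123.2 · 161300 · 1.675e+10 kg·m²/s ≈ 3.329e+17 kg·m²/s.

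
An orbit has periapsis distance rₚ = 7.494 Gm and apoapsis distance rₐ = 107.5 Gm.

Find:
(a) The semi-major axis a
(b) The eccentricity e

Convert to SI: rₚ = 7.494 Gm = 7.494e+09 m; rₐ = 107.5 Gm = 1.075e+11 m.
(a) a = (rₚ + rₐ) / 2 = (7.494e+09 + 1.075e+11) / 2 ≈ 5.75e+10 m = 57.5 Gm.
(b) e = (rₐ − rₚ) / (rₐ + rₚ) = (1.075e+11 − 7.494e+09) / (1.075e+11 + 7.494e+09) ≈ 0.8697.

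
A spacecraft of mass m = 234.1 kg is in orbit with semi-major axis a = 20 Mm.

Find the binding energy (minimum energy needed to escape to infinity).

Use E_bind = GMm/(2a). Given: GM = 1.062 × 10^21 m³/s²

Convert to SI: a = 20 Mm = 2e+07 m.
Total orbital energy is E = −GMm/(2a); binding energy is E_bind = −E = GMm/(2a).
E_bind = 1.062e+21 · 234.1 / (2 · 2e+07) J ≈ 6.215e+15 J = 6.215 PJ.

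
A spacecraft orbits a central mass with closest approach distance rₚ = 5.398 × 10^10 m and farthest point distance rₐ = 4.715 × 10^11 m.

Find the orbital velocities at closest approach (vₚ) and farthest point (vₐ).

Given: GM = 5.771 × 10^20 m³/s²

Use the vis-viva equation v² = GM(2/r − 1/a) with a = (rₚ + rₐ)/2 = (5.398e+10 + 4.715e+11)/2 = 2.6274e+11 m.
vₚ = √(GM · (2/rₚ − 1/a)) = √(5.771e+20 · (2/5.398e+10 − 1/2.6274e+11)) m/s ≈ 1.385e+05 m/s = 138.5 km/s.
vₐ = √(GM · (2/rₐ − 1/a)) = √(5.771e+20 · (2/4.715e+11 − 1/2.6274e+11)) m/s ≈ 1.586e+04 m/s = 15.86 km/s.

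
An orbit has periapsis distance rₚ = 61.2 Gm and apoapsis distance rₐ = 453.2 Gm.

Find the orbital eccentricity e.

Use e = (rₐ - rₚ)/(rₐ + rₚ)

Convert to SI: rₚ = 61.2 Gm = 6.12e+10 m; rₐ = 453.2 Gm = 4.532e+11 m.
e = (rₐ − rₚ) / (rₐ + rₚ).
e = (4.532e+11 − 6.12e+10) / (4.532e+11 + 6.12e+10) = 3.92e+11 / 5.144e+11 ≈ 0.7621.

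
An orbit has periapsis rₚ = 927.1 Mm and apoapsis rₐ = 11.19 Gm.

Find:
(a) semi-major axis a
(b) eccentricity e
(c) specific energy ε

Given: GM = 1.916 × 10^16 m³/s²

Convert to SI: rₚ = 927.1 Mm = 9.271e+08 m; rₐ = 11.19 Gm = 1.119e+10 m.
(a) a = (rₚ + rₐ)/2 = (9.271e+08 + 1.119e+10)/2 ≈ 6.059e+09 m
(b) e = (rₐ − rₚ)/(rₐ + rₚ) = (1.119e+10 − 9.271e+08)/(1.119e+10 + 9.271e+08) ≈ 0.847
(c) With a = (rₚ + rₐ)/2 = 6.05855e+09 m, ε = −GM/(2a) = −1.916e+16/(2 · 6.05855e+09) J/kg ≈ -1.581e+06 J/kg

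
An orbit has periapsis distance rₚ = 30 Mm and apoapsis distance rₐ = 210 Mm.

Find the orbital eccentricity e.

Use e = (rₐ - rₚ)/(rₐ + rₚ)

Convert to SI: rₚ = 30 Mm = 3e+07 m; rₐ = 210 Mm = 2.1e+08 m.
e = (rₐ − rₚ) / (rₐ + rₚ).
e = (2.1e+08 − 3e+07) / (2.1e+08 + 3e+07) = 1.8e+08 / 2.4e+08 ≈ 0.75.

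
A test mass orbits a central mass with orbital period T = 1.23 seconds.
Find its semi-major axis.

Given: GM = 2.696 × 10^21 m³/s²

Invert Kepler's third law: a = (GM · T² / (4π²))^(1/3).
Substituting T = 1.23 s and GM = 2.696e+21 m³/s²:
a = (2.696e+21 · (1.23)² / (4π²))^(1/3) m
a ≈ 4.692e+06 m = 4.692 Mm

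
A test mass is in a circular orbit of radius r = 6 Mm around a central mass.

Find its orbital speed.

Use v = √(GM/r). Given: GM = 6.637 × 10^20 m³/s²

Convert to SI: r = 6 Mm = 6e+06 m.
For a circular orbit, gravity supplies the centripetal force, so v = √(GM / r).
v = √(6.637e+20 / 6e+06) m/s ≈ 1.052e+07 m/s = 1.052e+04 km/s.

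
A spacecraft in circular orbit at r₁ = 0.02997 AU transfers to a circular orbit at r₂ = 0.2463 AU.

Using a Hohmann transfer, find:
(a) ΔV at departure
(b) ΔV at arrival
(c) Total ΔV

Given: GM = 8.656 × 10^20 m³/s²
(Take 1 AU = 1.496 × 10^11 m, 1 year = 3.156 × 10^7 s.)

Convert to SI: r₁ = 0.02997 AU = 4.48351e+09 m; r₂ = 0.2463 AU = 3.68465e+10 m.
Transfer semi-major axis: a_t = (r₁ + r₂)/2 = (4.48351e+09 + 3.68465e+10)/2 = 2.0665e+10 m.
Circular speeds: v₁ = √(GM/r₁) = 439389 m/s, v₂ = √(GM/r₂) = 153271 m/s.
Transfer speeds (vis-viva v² = GM(2/r − 1/a_t)): v₁ᵗ = 586719 m/s, v₂ᵗ = 71392.4 m/s.
(a) ΔV₁ = |v₁ᵗ − v₁| ≈ 1.473e+05 m/s = 31.08 AU/year.
(b) ΔV₂ = |v₂ − v₂ᵗ| ≈ 8.188e+04 m/s = 17.27 AU/year.
(c) ΔV_total = ΔV₁ + ΔV₂ ≈ 2.292e+05 m/s = 48.35 AU/year.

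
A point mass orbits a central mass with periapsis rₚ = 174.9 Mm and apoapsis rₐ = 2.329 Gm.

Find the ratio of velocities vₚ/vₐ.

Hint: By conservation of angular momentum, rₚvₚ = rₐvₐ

Convert to SI: rₚ = 174.9 Mm = 1.749e+08 m; rₐ = 2.329 Gm = 2.329e+09 m.
Conservation of angular momentum gives rₚvₚ = rₐvₐ, so vₚ/vₐ = rₐ/rₚ.
vₚ/vₐ = 2.329e+09 / 1.749e+08 ≈ 13.32.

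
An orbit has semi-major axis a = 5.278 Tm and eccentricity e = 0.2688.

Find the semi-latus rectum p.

Convert to SI: a = 5.278 Tm = 5.278e+12 m.
p = a (1 − e²).
p = 5.278e+12 · (1 − (0.2688)²) = 5.278e+12 · 0.927747 ≈ 4.897e+12 m = 4.897 Tm.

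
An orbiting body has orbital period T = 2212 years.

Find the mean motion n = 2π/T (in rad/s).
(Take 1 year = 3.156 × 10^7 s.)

Convert to SI: T = 2212 years = 6.98107e+10 s.
n = 2π / T.
n = 2π / 6.98107e+10 s ≈ 9e-11 rad/s.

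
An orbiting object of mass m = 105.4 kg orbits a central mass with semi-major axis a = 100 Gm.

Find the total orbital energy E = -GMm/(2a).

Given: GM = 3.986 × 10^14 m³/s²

Convert to SI: a = 100 Gm = 1e+11 m.
E = −GMm / (2a).
E = −3.986e+14 · 105.4 / (2 · 1e+11) J ≈ -2.101e+05 J = -210.1 kJ.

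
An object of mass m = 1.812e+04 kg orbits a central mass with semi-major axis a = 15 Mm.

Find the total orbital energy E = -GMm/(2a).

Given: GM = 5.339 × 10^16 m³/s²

Convert to SI: a = 15 Mm = 1.5e+07 m.
E = −GMm / (2a).
E = −5.339e+16 · 1.812e+04 / (2 · 1.5e+07) J ≈ -3.225e+13 J = -32.25 TJ.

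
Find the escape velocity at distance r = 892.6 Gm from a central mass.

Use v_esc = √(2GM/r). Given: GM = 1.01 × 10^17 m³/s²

Convert to SI: r = 892.6 Gm = 8.926e+11 m.
Escape velocity comes from setting total energy to zero: ½v² − GM/r = 0 ⇒ v_esc = √(2GM / r).
v_esc = √(2 · 1.01e+17 / 8.926e+11) m/s ≈ 475.7 m/s = 475.7 m/s.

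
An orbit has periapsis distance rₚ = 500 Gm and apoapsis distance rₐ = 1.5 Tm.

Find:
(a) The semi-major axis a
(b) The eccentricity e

Convert to SI: rₚ = 500 Gm = 5e+11 m; rₐ = 1.5 Tm = 1.5e+12 m.
(a) a = (rₚ + rₐ) / 2 = (5e+11 + 1.5e+12) / 2 ≈ 1e+12 m = 1 Tm.
(b) e = (rₐ − rₚ) / (rₐ + rₚ) = (1.5e+12 − 5e+11) / (1.5e+12 + 5e+11) ≈ 0.5.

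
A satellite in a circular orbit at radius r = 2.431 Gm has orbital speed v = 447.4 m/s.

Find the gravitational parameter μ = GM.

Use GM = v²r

Convert to SI: r = 2.431 Gm = 2.431e+09 m.
For a circular orbit v² = GM/r, so GM = v² · r.
GM = (447.4)² · 2.431e+09 m³/s² ≈ 4.866e+14 m³/s² = 4.866 × 10^14 m³/s².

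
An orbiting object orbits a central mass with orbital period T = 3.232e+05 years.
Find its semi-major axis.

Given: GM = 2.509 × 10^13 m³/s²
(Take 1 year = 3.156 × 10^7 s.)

Convert to SI: T = 3.232e+05 years = 1.02002e+13 s.
Invert Kepler's third law: a = (GM · T² / (4π²))^(1/3).
Substituting T = 1.02002e+13 s and GM = 2.509e+13 m³/s²:
a = (2.509e+13 · (1.02002e+13)² / (4π²))^(1/3) m
a ≈ 4.044e+12 m = 4.044 Tm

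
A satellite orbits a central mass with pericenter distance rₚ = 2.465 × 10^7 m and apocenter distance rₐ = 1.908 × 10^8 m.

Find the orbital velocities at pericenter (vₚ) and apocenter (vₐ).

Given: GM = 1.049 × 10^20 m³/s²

Use the vis-viva equation v² = GM(2/r − 1/a) with a = (rₚ + rₐ)/2 = (2.465e+07 + 1.908e+08)/2 = 1.07725e+08 m.
vₚ = √(GM · (2/rₚ − 1/a)) = √(1.049e+20 · (2/2.465e+07 − 1/1.07725e+08)) m/s ≈ 2.745e+06 m/s = 2745 km/s.
vₐ = √(GM · (2/rₐ − 1/a)) = √(1.049e+20 · (2/1.908e+08 − 1/1.07725e+08)) m/s ≈ 3.547e+05 m/s = 354.7 km/s.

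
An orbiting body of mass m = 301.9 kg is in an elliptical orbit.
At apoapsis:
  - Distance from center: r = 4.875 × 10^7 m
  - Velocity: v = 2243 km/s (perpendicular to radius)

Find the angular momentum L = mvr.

Convert to SI: v = 2243 km/s = 2.243e+06 m/s.
Since v is perpendicular to r, L = m · v · r.
L = 301.9 · 2.243e+06 · 4.875e+07 kg·m²/s ≈ 3.301e+16 kg·m²/s.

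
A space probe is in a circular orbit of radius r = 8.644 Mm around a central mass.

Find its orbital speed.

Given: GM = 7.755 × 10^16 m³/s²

Convert to SI: r = 8.644 Mm = 8.644e+06 m.
For a circular orbit, gravity supplies the centripetal force, so v = √(GM / r).
v = √(7.755e+16 / 8.644e+06) m/s ≈ 9.472e+04 m/s = 94.72 km/s.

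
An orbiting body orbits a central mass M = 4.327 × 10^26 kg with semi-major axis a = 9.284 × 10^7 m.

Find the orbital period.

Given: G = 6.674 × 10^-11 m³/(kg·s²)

GM = G · M = 6.674e-11 · 4.327e+26 = 2.88784e+16 m³/s².
Kepler's third law: T = 2π √(a³ / GM).
Substituting a = 9.284e+07 m and GM = 2.88784e+16 m³/s²:
T = 2π √((9.284e+07)³ / 2.88784e+16) s
T ≈ 3.307e+04 s = 9.187 hours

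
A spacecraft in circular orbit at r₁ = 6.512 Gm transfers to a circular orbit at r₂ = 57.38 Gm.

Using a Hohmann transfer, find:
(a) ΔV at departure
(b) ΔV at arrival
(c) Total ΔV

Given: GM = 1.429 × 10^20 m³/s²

Convert to SI: r₁ = 6.512 Gm = 6.512e+09 m; r₂ = 57.38 Gm = 5.738e+10 m.
Transfer semi-major axis: a_t = (r₁ + r₂)/2 = (6.512e+09 + 5.738e+10)/2 = 3.1946e+10 m.
Circular speeds: v₁ = √(GM/r₁) = 148135 m/s, v₂ = √(GM/r₂) = 49904.1 m/s.
Transfer speeds (vis-viva v² = GM(2/r − 1/a_t)): v₁ᵗ = 198532 m/s, v₂ᵗ = 22531.2 m/s.
(a) ΔV₁ = |v₁ᵗ − v₁| ≈ 5.04e+04 m/s = 50.4 km/s.
(b) ΔV₂ = |v₂ − v₂ᵗ| ≈ 2.737e+04 m/s = 27.37 km/s.
(c) ΔV_total = ΔV₁ + ΔV₂ ≈ 7.777e+04 m/s = 77.77 km/s.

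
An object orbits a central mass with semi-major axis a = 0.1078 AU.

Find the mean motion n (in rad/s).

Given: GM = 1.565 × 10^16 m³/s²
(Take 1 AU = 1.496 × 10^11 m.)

Convert to SI: a = 0.1078 AU = 1.61269e+10 m.
n = √(GM / a³).
n = √(1.565e+16 / (1.61269e+10)³) rad/s ≈ 6.108e-08 rad/s.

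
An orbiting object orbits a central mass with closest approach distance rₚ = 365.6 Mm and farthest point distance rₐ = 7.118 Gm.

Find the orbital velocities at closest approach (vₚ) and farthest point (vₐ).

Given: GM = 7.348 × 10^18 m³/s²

Convert to SI: rₚ = 365.6 Mm = 3.656e+08 m; rₐ = 7.118 Gm = 7.118e+09 m.
Use the vis-viva equation v² = GM(2/r − 1/a) with a = (rₚ + rₐ)/2 = (3.656e+08 + 7.118e+09)/2 = 3.7418e+09 m.
vₚ = √(GM · (2/rₚ − 1/a)) = √(7.348e+18 · (2/3.656e+08 − 1/3.7418e+09)) m/s ≈ 1.955e+05 m/s = 195.5 km/s.
vₐ = √(GM · (2/rₐ − 1/a)) = √(7.348e+18 · (2/7.118e+09 − 1/3.7418e+09)) m/s ≈ 1.004e+04 m/s = 10.04 km/s.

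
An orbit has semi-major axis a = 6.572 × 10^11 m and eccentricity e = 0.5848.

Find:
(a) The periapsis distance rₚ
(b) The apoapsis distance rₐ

(a) rₚ = a(1 − e) = 6.572e+11 · (1 − 0.5848) = 6.572e+11 · 0.4152 ≈ 2.729e+11 m = 2.729 × 10^11 m.
(b) rₐ = a(1 + e) = 6.572e+11 · (1 + 0.5848) = 6.572e+11 · 1.5848 ≈ 1.042e+12 m = 1.042 × 10^12 m.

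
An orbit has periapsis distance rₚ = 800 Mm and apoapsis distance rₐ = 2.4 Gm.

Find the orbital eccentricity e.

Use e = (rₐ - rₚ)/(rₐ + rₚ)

Convert to SI: rₚ = 800 Mm = 8e+08 m; rₐ = 2.4 Gm = 2.4e+09 m.
e = (rₐ − rₚ) / (rₐ + rₚ).
e = (2.4e+09 − 8e+08) / (2.4e+09 + 8e+08) = 1.6e+09 / 3.2e+09 ≈ 0.5.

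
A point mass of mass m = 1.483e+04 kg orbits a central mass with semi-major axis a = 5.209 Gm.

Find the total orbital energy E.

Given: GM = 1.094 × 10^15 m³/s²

Convert to SI: a = 5.209 Gm = 5.209e+09 m.
E = −GMm / (2a).
E = −1.094e+15 · 1.483e+04 / (2 · 5.209e+09) J ≈ -1.557e+09 J = -1.557 GJ.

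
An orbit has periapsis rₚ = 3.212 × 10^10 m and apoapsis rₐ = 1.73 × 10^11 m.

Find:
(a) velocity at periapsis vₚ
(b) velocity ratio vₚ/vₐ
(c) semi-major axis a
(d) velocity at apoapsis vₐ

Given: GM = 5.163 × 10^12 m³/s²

(a) With a = (rₚ + rₐ)/2 = 1.0256e+11 m, vₚ = √(GM (2/rₚ − 1/a)) = √(5.163e+12 · (2/3.212e+10 − 1/1.0256e+11)) m/s ≈ 16.47 m/s
(b) Conservation of angular momentum (rₚvₚ = rₐvₐ) gives vₚ/vₐ = rₐ/rₚ = 1.73e+11/3.212e+10 ≈ 5.386
(c) a = (rₚ + rₐ)/2 = (3.212e+10 + 1.73e+11)/2 ≈ 1.026e+11 m
(d) With a = (rₚ + rₐ)/2 = 1.0256e+11 m, vₐ = √(GM (2/rₐ − 1/a)) = √(5.163e+12 · (2/1.73e+11 − 1/1.0256e+11)) m/s ≈ 3.057 m/s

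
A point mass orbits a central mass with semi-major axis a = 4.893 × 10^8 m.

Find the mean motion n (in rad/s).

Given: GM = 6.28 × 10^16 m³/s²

n = √(GM / a³).
n = √(6.28e+16 / (4.893e+08)³) rad/s ≈ 2.315e-05 rad/s.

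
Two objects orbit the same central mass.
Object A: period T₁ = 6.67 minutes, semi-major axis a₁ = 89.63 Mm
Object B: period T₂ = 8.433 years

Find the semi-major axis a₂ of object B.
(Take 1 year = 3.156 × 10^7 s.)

Convert to SI: T₁ = 6.67 minutes = 400.2 s; a₁ = 89.63 Mm = 8.963e+07 m; T₂ = 8.433 years = 2.66145e+08 s.
Kepler's third law: (T₁/T₂)² = (a₁/a₂)³ ⇒ a₂ = a₁ · (T₂/T₁)^(2/3).
T₂/T₁ = 2.66145e+08 / 400.2 = 665031.
a₂ = 8.963e+07 · (665031)^(2/3) m ≈ 6.829e+11 m = 682.9 Gm.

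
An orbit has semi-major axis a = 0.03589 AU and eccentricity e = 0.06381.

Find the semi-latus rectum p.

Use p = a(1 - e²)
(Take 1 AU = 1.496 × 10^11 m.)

Convert to SI: a = 0.03589 AU = 5.36914e+09 m.
p = a (1 − e²).
p = 5.36914e+09 · (1 − (0.06381)²) = 5.36914e+09 · 0.995928 ≈ 5.347e+09 m = 0.03574 AU.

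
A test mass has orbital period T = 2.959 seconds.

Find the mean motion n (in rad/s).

n = 2π / T.
n = 2π / 2.959 s ≈ 2.123 rad/s.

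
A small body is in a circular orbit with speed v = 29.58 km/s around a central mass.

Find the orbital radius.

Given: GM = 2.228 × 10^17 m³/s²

Convert to SI: v = 29.58 km/s = 29580 m/s.
For a circular orbit, v² = GM / r, so r = GM / v².
r = 2.228e+17 / (29580)² m ≈ 2.546e+08 m = 2.546 × 10^8 m.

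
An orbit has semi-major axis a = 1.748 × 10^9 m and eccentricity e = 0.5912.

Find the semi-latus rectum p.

p = a (1 − e²).
p = 1.748e+09 · (1 − (0.5912)²) = 1.748e+09 · 0.650483 ≈ 1.137e+09 m = 1.137 × 10^9 m.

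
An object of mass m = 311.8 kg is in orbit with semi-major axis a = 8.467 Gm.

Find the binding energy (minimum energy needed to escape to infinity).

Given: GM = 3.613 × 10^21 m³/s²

Convert to SI: a = 8.467 Gm = 8.467e+09 m.
Total orbital energy is E = −GMm/(2a); binding energy is E_bind = −E = GMm/(2a).
E_bind = 3.613e+21 · 311.8 / (2 · 8.467e+09) J ≈ 6.652e+13 J = 66.52 TJ.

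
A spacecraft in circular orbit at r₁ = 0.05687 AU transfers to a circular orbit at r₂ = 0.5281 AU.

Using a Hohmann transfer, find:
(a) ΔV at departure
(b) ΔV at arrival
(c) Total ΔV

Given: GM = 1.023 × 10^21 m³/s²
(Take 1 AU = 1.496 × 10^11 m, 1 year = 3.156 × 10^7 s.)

Convert to SI: r₁ = 0.05687 AU = 8.50775e+09 m; r₂ = 0.5281 AU = 7.90038e+10 m.
Transfer semi-major axis: a_t = (r₁ + r₂)/2 = (8.50775e+09 + 7.90038e+10)/2 = 4.37558e+10 m.
Circular speeds: v₁ = √(GM/r₁) = 346761 m/s, v₂ = √(GM/r₂) = 113793 m/s.
Transfer speeds (vis-viva v² = GM(2/r − 1/a_t)): v₁ᵗ = 465947 m/s, v₂ᵗ = 50176.9 m/s.
(a) ΔV₁ = |v₁ᵗ − v₁| ≈ 1.192e+05 m/s = 25.14 AU/year.
(b) ΔV₂ = |v₂ − v₂ᵗ| ≈ 6.362e+04 m/s = 13.42 AU/year.
(c) ΔV_total = ΔV₁ + ΔV₂ ≈ 1.828e+05 m/s = 38.56 AU/year.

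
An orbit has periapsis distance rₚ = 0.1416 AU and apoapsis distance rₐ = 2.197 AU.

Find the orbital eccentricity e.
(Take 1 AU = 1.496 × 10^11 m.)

Convert to SI: rₚ = 0.1416 AU = 2.11834e+10 m; rₐ = 2.197 AU = 3.28671e+11 m.
e = (rₐ − rₚ) / (rₐ + rₚ).
e = (3.28671e+11 − 2.11834e+10) / (3.28671e+11 + 2.11834e+10) = 3.07488e+11 / 3.49855e+11 ≈ 0.8789.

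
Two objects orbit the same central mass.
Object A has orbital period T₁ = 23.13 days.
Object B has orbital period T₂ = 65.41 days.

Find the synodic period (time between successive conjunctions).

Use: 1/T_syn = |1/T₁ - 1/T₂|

Convert to SI: T₁ = 23.13 days = 1.99843e+06 s; T₂ = 65.41 days = 5.65142e+06 s.
T_syn = |T₁ · T₂ / (T₁ − T₂)|.
T_syn = |1.99843e+06 · 5.65142e+06 / (1.99843e+06 − 5.65142e+06)| s ≈ 3.092e+06 s = 35.78 days.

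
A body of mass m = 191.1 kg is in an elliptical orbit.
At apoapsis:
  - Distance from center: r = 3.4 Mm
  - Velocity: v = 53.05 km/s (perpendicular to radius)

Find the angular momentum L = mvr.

Convert to SI: r = 3.4 Mm = 3.4e+06 m; v = 53.05 km/s = 53050 m/s.
Since v is perpendicular to r, L = m · v · r.
L = 191.1 · 53050 · 3.4e+06 kg·m²/s ≈ 3.447e+13 kg·m²/s.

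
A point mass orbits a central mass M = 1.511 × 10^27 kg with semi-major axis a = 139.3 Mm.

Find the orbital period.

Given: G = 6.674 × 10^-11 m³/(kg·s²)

Convert to SI: a = 139.3 Mm = 1.393e+08 m.
GM = G · M = 6.674e-11 · 1.511e+27 = 1.00844e+17 m³/s².
Kepler's third law: T = 2π √(a³ / GM).
Substituting a = 1.393e+08 m and GM = 1.00844e+17 m³/s²:
T = 2π √((1.393e+08)³ / 1.00844e+17) s
T ≈ 3.253e+04 s = 9.036 hours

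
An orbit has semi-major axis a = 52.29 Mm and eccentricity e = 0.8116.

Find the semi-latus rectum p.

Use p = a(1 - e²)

Convert to SI: a = 52.29 Mm = 5.229e+07 m.
p = a (1 − e²).
p = 5.229e+07 · (1 − (0.8116)²) = 5.229e+07 · 0.341305 ≈ 1.785e+07 m = 17.85 Mm.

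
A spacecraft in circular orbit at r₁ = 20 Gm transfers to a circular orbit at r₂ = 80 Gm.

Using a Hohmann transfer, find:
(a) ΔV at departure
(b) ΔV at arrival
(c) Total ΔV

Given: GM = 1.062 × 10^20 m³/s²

Convert to SI: r₁ = 20 Gm = 2e+10 m; r₂ = 80 Gm = 8e+10 m.
Transfer semi-major axis: a_t = (r₁ + r₂)/2 = (2e+10 + 8e+10)/2 = 5e+10 m.
Circular speeds: v₁ = √(GM/r₁) = 72869.7 m/s, v₂ = √(GM/r₂) = 36434.9 m/s.
Transfer speeds (vis-viva v² = GM(2/r − 1/a_t)): v₁ᵗ = 92173.7 m/s, v₂ᵗ = 23043.4 m/s.
(a) ΔV₁ = |v₁ᵗ − v₁| ≈ 1.93e+04 m/s = 19.3 km/s.
(b) ΔV₂ = |v₂ − v₂ᵗ| ≈ 1.339e+04 m/s = 13.39 km/s.
(c) ΔV_total = ΔV₁ + ΔV₂ ≈ 3.27e+04 m/s = 32.7 km/s.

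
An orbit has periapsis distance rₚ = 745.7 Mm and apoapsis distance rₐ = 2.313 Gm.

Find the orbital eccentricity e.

Convert to SI: rₚ = 745.7 Mm = 7.457e+08 m; rₐ = 2.313 Gm = 2.313e+09 m.
e = (rₐ − rₚ) / (rₐ + rₚ).
e = (2.313e+09 − 7.457e+08) / (2.313e+09 + 7.457e+08) = 1.5673e+09 / 3.0587e+09 ≈ 0.5124.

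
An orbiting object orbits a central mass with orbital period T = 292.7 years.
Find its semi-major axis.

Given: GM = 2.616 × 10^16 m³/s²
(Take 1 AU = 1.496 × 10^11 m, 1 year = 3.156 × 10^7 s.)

Convert to SI: T = 292.7 years = 9.23761e+09 s.
Invert Kepler's third law: a = (GM · T² / (4π²))^(1/3).
Substituting T = 9.23761e+09 s and GM = 2.616e+16 m³/s²:
a = (2.616e+16 · (9.23761e+09)² / (4π²))^(1/3) m
a ≈ 3.838e+11 m = 2.566 AU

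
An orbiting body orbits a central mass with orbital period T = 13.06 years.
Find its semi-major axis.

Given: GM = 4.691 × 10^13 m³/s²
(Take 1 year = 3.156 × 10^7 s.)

Convert to SI: T = 13.06 years = 4.12174e+08 s.
Invert Kepler's third law: a = (GM · T² / (4π²))^(1/3).
Substituting T = 4.12174e+08 s and GM = 4.691e+13 m³/s²:
a = (4.691e+13 · (4.12174e+08)² / (4π²))^(1/3) m
a ≈ 5.866e+09 m = 5.866 × 10^9 m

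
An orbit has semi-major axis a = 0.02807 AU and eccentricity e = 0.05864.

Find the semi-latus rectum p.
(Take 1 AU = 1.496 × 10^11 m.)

Convert to SI: a = 0.02807 AU = 4.19927e+09 m.
p = a (1 − e²).
p = 4.19927e+09 · (1 − (0.05864)²) = 4.19927e+09 · 0.996561 ≈ 4.185e+09 m = 0.02797 AU.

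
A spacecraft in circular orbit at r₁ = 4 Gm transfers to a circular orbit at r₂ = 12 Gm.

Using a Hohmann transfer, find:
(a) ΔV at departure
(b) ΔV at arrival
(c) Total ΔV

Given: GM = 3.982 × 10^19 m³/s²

Convert to SI: r₁ = 4 Gm = 4e+09 m; r₂ = 12 Gm = 1.2e+10 m.
Transfer semi-major axis: a_t = (r₁ + r₂)/2 = (4e+09 + 1.2e+10)/2 = 8e+09 m.
Circular speeds: v₁ = √(GM/r₁) = 99774.7 m/s, v₂ = √(GM/r₂) = 57605 m/s.
Transfer speeds (vis-viva v² = GM(2/r − 1/a_t)): v₁ᵗ = 122199 m/s, v₂ᵗ = 40732.9 m/s.
(a) ΔV₁ = |v₁ᵗ − v₁| ≈ 2.242e+04 m/s = 22.42 km/s.
(b) ΔV₂ = |v₂ − v₂ᵗ| ≈ 1.687e+04 m/s = 16.87 km/s.
(c) ΔV_total = ΔV₁ + ΔV₂ ≈ 3.93e+04 m/s = 39.3 km/s.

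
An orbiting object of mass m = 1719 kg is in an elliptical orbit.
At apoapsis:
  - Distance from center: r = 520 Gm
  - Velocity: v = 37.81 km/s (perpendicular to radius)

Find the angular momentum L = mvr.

Convert to SI: r = 520 Gm = 5.2e+11 m; v = 37.81 km/s = 37810 m/s.
Since v is perpendicular to r, L = m · v · r.
L = 1719 · 37810 · 5.2e+11 kg·m²/s ≈ 3.38e+19 kg·m²/s.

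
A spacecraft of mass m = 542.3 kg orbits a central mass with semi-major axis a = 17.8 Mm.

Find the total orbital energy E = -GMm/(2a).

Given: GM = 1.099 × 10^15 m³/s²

Convert to SI: a = 17.8 Mm = 1.78e+07 m.
E = −GMm / (2a).
E = −1.099e+15 · 542.3 / (2 · 1.78e+07) J ≈ -1.674e+10 J = -16.74 GJ.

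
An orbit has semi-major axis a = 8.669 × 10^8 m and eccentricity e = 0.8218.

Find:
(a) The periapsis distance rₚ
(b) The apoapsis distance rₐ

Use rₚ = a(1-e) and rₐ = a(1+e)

(a) rₚ = a(1 − e) = 8.669e+08 · (1 − 0.8218) = 8.669e+08 · 0.1782 ≈ 1.545e+08 m = 1.545 × 10^8 m.
(b) rₐ = a(1 + e) = 8.669e+08 · (1 + 0.8218) = 8.669e+08 · 1.8218 ≈ 1.579e+09 m = 1.579 × 10^9 m.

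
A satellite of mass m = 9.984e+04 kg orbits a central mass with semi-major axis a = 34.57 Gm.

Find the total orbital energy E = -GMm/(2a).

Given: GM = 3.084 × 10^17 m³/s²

Convert to SI: a = 34.57 Gm = 3.457e+10 m.
E = −GMm / (2a).
E = −3.084e+17 · 9.984e+04 / (2 · 3.457e+10) J ≈ -4.453e+11 J = -445.3 GJ.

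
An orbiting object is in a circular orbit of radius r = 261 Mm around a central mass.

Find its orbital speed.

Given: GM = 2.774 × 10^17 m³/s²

Convert to SI: r = 261 Mm = 2.61e+08 m.
For a circular orbit, gravity supplies the centripetal force, so v = √(GM / r).
v = √(2.774e+17 / 2.61e+08) m/s ≈ 3.26e+04 m/s = 32.6 km/s.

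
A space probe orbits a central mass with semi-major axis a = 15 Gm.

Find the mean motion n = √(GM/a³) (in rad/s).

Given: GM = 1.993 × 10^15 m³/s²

Convert to SI: a = 15 Gm = 1.5e+10 m.
n = √(GM / a³).
n = √(1.993e+15 / (1.5e+10)³) rad/s ≈ 2.43e-08 rad/s.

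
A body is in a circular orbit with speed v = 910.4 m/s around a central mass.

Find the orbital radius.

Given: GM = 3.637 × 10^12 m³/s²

For a circular orbit, v² = GM / r, so r = GM / v².
r = 3.637e+12 / (910.4)² m ≈ 4.388e+06 m = 4.388 Mm.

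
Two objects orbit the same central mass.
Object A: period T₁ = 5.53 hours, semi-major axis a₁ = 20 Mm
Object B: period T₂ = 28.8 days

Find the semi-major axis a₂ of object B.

Convert to SI: T₁ = 5.53 hours = 19908 s; a₁ = 20 Mm = 2e+07 m; T₂ = 28.8 days = 2.48832e+06 s.
Kepler's third law: (T₁/T₂)² = (a₁/a₂)³ ⇒ a₂ = a₁ · (T₂/T₁)^(2/3).
T₂/T₁ = 2.48832e+06 / 19908 = 124.991.
a₂ = 2e+07 · (124.991)^(2/3) m ≈ 5e+08 m = 500 Mm.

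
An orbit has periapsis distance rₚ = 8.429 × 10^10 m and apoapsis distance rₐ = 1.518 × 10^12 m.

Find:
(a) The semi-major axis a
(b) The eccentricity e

(a) a = (rₚ + rₐ) / 2 = (8.429e+10 + 1.518e+12) / 2 ≈ 8.011e+11 m = 8.011 × 10^11 m.
(b) e = (rₐ − rₚ) / (rₐ + rₚ) = (1.518e+12 − 8.429e+10) / (1.518e+12 + 8.429e+10) ≈ 0.8948.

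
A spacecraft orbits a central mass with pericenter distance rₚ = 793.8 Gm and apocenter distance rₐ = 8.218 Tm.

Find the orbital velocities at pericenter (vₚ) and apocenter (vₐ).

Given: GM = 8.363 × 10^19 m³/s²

Convert to SI: rₚ = 793.8 Gm = 7.938e+11 m; rₐ = 8.218 Tm = 8.218e+12 m.
Use the vis-viva equation v² = GM(2/r − 1/a) with a = (rₚ + rₐ)/2 = (7.938e+11 + 8.218e+12)/2 = 4.5059e+12 m.
vₚ = √(GM · (2/rₚ − 1/a)) = √(8.363e+19 · (2/7.938e+11 − 1/4.5059e+12)) m/s ≈ 1.386e+04 m/s = 13.86 km/s.
vₐ = √(GM · (2/rₐ − 1/a)) = √(8.363e+19 · (2/8.218e+12 − 1/4.5059e+12)) m/s ≈ 1339 m/s = 1.339 km/s.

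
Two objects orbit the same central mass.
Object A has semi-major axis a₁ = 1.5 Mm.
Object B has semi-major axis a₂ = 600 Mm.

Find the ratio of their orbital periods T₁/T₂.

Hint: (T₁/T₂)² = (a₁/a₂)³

Convert to SI: a₁ = 1.5 Mm = 1.5e+06 m; a₂ = 600 Mm = 6e+08 m.
From Kepler's third law, (T₁/T₂)² = (a₁/a₂)³, so T₁/T₂ = (a₁/a₂)^(3/2).
a₁/a₂ = 1.5e+06 / 6e+08 = 0.0025.
T₁/T₂ = (0.0025)^(3/2) ≈ 0.000125.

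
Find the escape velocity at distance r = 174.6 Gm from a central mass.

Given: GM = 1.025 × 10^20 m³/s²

Convert to SI: r = 174.6 Gm = 1.746e+11 m.
Escape velocity comes from setting total energy to zero: ½v² − GM/r = 0 ⇒ v_esc = √(2GM / r).
v_esc = √(2 · 1.025e+20 / 1.746e+11) m/s ≈ 3.427e+04 m/s = 34.27 km/s.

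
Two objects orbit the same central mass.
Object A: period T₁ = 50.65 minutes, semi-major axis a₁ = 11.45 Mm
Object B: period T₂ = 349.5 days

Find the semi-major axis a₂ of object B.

Convert to SI: T₁ = 50.65 minutes = 3039 s; a₁ = 11.45 Mm = 1.145e+07 m; T₂ = 349.5 days = 3.01968e+07 s.
Kepler's third law: (T₁/T₂)² = (a₁/a₂)³ ⇒ a₂ = a₁ · (T₂/T₁)^(2/3).
T₂/T₁ = 3.01968e+07 / 3039 = 9936.43.
a₂ = 1.145e+07 · (9936.43)^(2/3) m ≈ 5.292e+09 m = 5.292 Gm.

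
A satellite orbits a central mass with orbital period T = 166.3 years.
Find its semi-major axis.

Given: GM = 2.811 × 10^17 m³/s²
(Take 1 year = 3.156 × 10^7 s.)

Convert to SI: T = 166.3 years = 5.24843e+09 s.
Invert Kepler's third law: a = (GM · T² / (4π²))^(1/3).
Substituting T = 5.24843e+09 s and GM = 2.811e+17 m³/s²:
a = (2.811e+17 · (5.24843e+09)² / (4π²))^(1/3) m
a ≈ 5.81e+11 m = 5.81 × 10^11 m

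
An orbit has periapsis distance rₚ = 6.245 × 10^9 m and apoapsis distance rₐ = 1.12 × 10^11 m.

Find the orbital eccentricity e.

e = (rₐ − rₚ) / (rₐ + rₚ).
e = (1.12e+11 − 6.245e+09) / (1.12e+11 + 6.245e+09) = 1.05755e+11 / 1.18245e+11 ≈ 0.8944.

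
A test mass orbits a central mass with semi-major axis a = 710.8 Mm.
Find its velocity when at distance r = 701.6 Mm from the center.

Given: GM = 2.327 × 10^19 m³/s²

Convert to SI: a = 710.8 Mm = 7.108e+08 m; r = 701.6 Mm = 7.016e+08 m.
Vis-viva: v = √(GM · (2/r − 1/a)).
2/r − 1/a = 2/7.016e+08 − 1/7.108e+08 = 1.44376e-09 m⁻¹.
v = √(2.327e+19 · 1.44376e-09) m/s ≈ 1.833e+05 m/s = 183.3 km/s.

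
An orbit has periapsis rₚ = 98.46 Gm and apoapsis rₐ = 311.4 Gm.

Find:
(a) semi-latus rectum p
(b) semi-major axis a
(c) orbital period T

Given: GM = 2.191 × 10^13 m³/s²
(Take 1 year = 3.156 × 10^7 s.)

Convert to SI: rₚ = 98.46 Gm = 9.846e+10 m; rₐ = 311.4 Gm = 3.114e+11 m.
(a) From a = (rₚ + rₐ)/2 = 2.0493e+11 m and e = (rₐ − rₚ)/(rₐ + rₚ) = 0.519543, p = a(1 − e²) = 2.0493e+11 · (1 − (0.519543)²) ≈ 1.496e+11 m
(b) a = (rₚ + rₐ)/2 = (9.846e+10 + 3.114e+11)/2 ≈ 2.049e+11 m
(c) With a = (rₚ + rₐ)/2 = 2.0493e+11 m, T = 2π √(a³/GM) = 2π √((2.0493e+11)³/2.191e+13) s ≈ 1.245e+11 s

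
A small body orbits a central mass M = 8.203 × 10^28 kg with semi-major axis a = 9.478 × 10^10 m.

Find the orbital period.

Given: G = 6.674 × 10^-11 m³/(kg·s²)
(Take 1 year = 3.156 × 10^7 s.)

GM = G · M = 6.674e-11 · 8.203e+28 = 5.47468e+18 m³/s².
Kepler's third law: T = 2π √(a³ / GM).
Substituting a = 9.478e+10 m and GM = 5.47468e+18 m³/s²:
T = 2π √((9.478e+10)³ / 5.47468e+18) s
T ≈ 7.836e+07 s = 2.483 years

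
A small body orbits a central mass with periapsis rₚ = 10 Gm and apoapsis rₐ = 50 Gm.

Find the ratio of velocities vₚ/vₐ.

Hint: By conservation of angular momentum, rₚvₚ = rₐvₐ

Convert to SI: rₚ = 10 Gm = 1e+10 m; rₐ = 50 Gm = 5e+10 m.
Conservation of angular momentum gives rₚvₚ = rₐvₐ, so vₚ/vₐ = rₐ/rₚ.
vₚ/vₐ = 5e+10 / 1e+10 ≈ 5.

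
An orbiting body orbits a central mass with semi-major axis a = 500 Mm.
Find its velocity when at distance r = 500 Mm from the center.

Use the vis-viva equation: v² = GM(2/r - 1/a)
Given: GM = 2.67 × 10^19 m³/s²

Convert to SI: a = 500 Mm = 5e+08 m; r = 500 Mm = 5e+08 m.
Vis-viva: v = √(GM · (2/r − 1/a)).
2/r − 1/a = 2/5e+08 − 1/5e+08 = 2e-09 m⁻¹.
v = √(2.67e+19 · 2e-09) m/s ≈ 2.311e+05 m/s = 231.1 km/s.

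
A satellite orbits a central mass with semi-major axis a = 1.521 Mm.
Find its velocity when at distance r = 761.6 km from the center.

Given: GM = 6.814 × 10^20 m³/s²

Convert to SI: a = 1.521 Mm = 1.521e+06 m; r = 761.6 km = 761600 m.
Vis-viva: v = √(GM · (2/r − 1/a)).
2/r − 1/a = 2/761600 − 1/1.521e+06 = 1.96859e-06 m⁻¹.
v = √(6.814e+20 · 1.96859e-06) m/s ≈ 3.663e+07 m/s = 3.663e+04 km/s.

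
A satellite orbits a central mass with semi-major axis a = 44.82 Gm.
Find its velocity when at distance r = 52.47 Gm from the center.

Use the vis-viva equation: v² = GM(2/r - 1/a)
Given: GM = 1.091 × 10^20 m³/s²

Convert to SI: a = 44.82 Gm = 4.482e+10 m; r = 52.47 Gm = 5.247e+10 m.
Vis-viva: v = √(GM · (2/r − 1/a)).
2/r − 1/a = 2/5.247e+10 − 1/4.482e+10 = 1.58056e-11 m⁻¹.
v = √(1.091e+20 · 1.58056e-11) m/s ≈ 4.153e+04 m/s = 41.53 km/s.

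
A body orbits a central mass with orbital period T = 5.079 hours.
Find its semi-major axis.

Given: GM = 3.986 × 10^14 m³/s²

Convert to SI: T = 5.079 hours = 18284.4 s.
Invert Kepler's third law: a = (GM · T² / (4π²))^(1/3).
Substituting T = 18284.4 s and GM = 3.986e+14 m³/s²:
a = (3.986e+14 · (18284.4)² / (4π²))^(1/3) m
a ≈ 1.5e+07 m = 15 Mm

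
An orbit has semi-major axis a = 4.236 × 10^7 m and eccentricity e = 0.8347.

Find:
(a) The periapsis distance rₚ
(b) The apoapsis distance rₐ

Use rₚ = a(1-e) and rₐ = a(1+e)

(a) rₚ = a(1 − e) = 4.236e+07 · (1 − 0.8347) = 4.236e+07 · 0.1653 ≈ 7.002e+06 m = 7.002 × 10^6 m.
(b) rₐ = a(1 + e) = 4.236e+07 · (1 + 0.8347) = 4.236e+07 · 1.8347 ≈ 7.772e+07 m = 7.772 × 10^7 m.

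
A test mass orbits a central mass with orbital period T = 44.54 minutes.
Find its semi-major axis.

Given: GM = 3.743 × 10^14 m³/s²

Convert to SI: T = 44.54 minutes = 2672.4 s.
Invert Kepler's third law: a = (GM · T² / (4π²))^(1/3).
Substituting T = 2672.4 s and GM = 3.743e+14 m³/s²:
a = (3.743e+14 · (2672.4)² / (4π²))^(1/3) m
a ≈ 4.076e+06 m = 4.076 Mm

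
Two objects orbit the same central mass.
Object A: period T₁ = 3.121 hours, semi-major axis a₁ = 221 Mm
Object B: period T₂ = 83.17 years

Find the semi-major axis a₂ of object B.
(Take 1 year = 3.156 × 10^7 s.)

Convert to SI: T₁ = 3.121 hours = 11235.6 s; a₁ = 221 Mm = 2.21e+08 m; T₂ = 83.17 years = 2.62485e+09 s.
Kepler's third law: (T₁/T₂)² = (a₁/a₂)³ ⇒ a₂ = a₁ · (T₂/T₁)^(2/3).
T₂/T₁ = 2.62485e+09 / 11235.6 = 233619.
a₂ = 2.21e+08 · (233619)^(2/3) m ≈ 8.383e+11 m = 838.3 Gm.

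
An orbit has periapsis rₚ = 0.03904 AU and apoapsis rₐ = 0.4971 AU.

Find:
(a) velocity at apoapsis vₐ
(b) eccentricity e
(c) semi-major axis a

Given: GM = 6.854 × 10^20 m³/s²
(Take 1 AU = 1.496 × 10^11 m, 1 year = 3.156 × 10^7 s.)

Convert to SI: rₚ = 0.03904 AU = 5.84038e+09 m; rₐ = 0.4971 AU = 7.43662e+10 m.
(a) With a = (rₚ + rₐ)/2 = 4.01033e+10 m, vₐ = √(GM (2/rₐ − 1/a)) = √(6.854e+20 · (2/7.43662e+10 − 1/4.01033e+10)) m/s ≈ 3.664e+04 m/s
(b) e = (rₐ − rₚ)/(rₐ + rₚ) = (7.43662e+10 − 5.84038e+09)/(7.43662e+10 + 5.84038e+09) ≈ 0.8544
(c) a = (rₚ + rₐ)/2 = (5.84038e+09 + 7.43662e+10)/2 ≈ 4.01e+10 m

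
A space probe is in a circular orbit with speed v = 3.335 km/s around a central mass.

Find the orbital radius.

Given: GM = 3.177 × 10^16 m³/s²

Convert to SI: v = 3.335 km/s = 3335 m/s.
For a circular orbit, v² = GM / r, so r = GM / v².
r = 3.177e+16 / (3335)² m ≈ 2.856e+09 m = 2.856 Gm.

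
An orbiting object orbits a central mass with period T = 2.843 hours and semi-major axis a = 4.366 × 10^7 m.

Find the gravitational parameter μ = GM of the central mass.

Convert to SI: T = 2.843 hours = 10234.8 s.
GM = 4π² · a³ / T².
GM = 4π² · (4.366e+07)³ / (10234.8)² m³/s² ≈ 3.137e+16 m³/s² = 3.137 × 10^16 m³/s².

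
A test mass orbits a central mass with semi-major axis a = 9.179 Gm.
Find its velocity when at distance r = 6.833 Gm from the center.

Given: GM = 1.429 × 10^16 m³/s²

Convert to SI: a = 9.179 Gm = 9.179e+09 m; r = 6.833 Gm = 6.833e+09 m.
Vis-viva: v = √(GM · (2/r − 1/a)).
2/r − 1/a = 2/6.833e+09 − 1/9.179e+09 = 1.83753e-10 m⁻¹.
v = √(1.429e+16 · 1.83753e-10) m/s ≈ 1620 m/s = 1.62 km/s.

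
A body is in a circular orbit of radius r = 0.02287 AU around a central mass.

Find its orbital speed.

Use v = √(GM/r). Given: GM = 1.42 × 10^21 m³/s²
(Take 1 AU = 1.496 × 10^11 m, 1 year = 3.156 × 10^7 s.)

Convert to SI: r = 0.02287 AU = 3.42135e+09 m.
For a circular orbit, gravity supplies the centripetal force, so v = √(GM / r).
v = √(1.42e+21 / 3.42135e+09) m/s ≈ 6.442e+05 m/s = 135.9 AU/year.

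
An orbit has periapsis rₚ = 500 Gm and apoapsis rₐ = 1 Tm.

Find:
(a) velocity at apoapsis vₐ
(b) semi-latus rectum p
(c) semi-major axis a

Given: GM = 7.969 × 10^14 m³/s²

Convert to SI: rₚ = 500 Gm = 5e+11 m; rₐ = 1 Tm = 1e+12 m.
(a) With a = (rₚ + rₐ)/2 = 7.5e+11 m, vₐ = √(GM (2/rₐ − 1/a)) = √(7.969e+14 · (2/1e+12 − 1/7.5e+11)) m/s ≈ 23.05 m/s
(b) From a = (rₚ + rₐ)/2 = 7.5e+11 m and e = (rₐ − rₚ)/(rₐ + rₚ) = 0.333333, p = a(1 − e²) = 7.5e+11 · (1 − (0.333333)²) ≈ 6.667e+11 m
(c) a = (rₚ + rₐ)/2 = (5e+11 + 1e+12)/2 ≈ 7.5e+11 m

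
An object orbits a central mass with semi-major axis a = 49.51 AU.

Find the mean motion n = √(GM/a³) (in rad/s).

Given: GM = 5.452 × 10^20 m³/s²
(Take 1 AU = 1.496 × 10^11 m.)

Convert to SI: a = 49.51 AU = 7.4067e+12 m.
n = √(GM / a³).
n = √(5.452e+20 / (7.4067e+12)³) rad/s ≈ 1.158e-09 rad/s.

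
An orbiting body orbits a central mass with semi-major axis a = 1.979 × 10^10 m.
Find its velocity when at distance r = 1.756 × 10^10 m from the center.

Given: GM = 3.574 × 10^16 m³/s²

Vis-viva: v = √(GM · (2/r − 1/a)).
2/r − 1/a = 2/1.756e+10 − 1/1.979e+10 = 6.33646e-11 m⁻¹.
v = √(3.574e+16 · 6.33646e-11) m/s ≈ 1505 m/s = 1.505 km/s.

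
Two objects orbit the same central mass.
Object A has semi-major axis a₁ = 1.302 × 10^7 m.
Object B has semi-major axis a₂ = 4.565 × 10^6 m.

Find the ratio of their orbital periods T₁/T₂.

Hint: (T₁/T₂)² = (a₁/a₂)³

From Kepler's third law, (T₁/T₂)² = (a₁/a₂)³, so T₁/T₂ = (a₁/a₂)^(3/2).
a₁/a₂ = 1.302e+07 / 4.565e+06 = 2.85214.
T₁/T₂ = (2.85214)^(3/2) ≈ 4.817.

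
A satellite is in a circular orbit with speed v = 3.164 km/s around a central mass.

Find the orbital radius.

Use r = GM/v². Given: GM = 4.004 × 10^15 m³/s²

Convert to SI: v = 3.164 km/s = 3164 m/s.
For a circular orbit, v² = GM / r, so r = GM / v².
r = 4.004e+15 / (3164)² m ≈ 4e+08 m = 400 Mm.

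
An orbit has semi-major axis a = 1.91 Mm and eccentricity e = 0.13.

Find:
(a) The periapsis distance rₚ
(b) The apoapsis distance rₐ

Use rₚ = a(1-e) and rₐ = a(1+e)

Convert to SI: a = 1.91 Mm = 1.91e+06 m.
(a) rₚ = a(1 − e) = 1.91e+06 · (1 − 0.13) = 1.91e+06 · 0.87 ≈ 1.662e+06 m = 1.662 Mm.
(b) rₐ = a(1 + e) = 1.91e+06 · (1 + 0.13) = 1.91e+06 · 1.13 ≈ 2.158e+06 m = 2.158 Mm.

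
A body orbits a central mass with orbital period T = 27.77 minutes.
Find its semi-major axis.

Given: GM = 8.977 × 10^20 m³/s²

Convert to SI: T = 27.77 minutes = 1666.2 s.
Invert Kepler's third law: a = (GM · T² / (4π²))^(1/3).
Substituting T = 1666.2 s and GM = 8.977e+20 m³/s²:
a = (8.977e+20 · (1666.2)² / (4π²))^(1/3) m
a ≈ 3.982e+08 m = 3.982 × 10^8 m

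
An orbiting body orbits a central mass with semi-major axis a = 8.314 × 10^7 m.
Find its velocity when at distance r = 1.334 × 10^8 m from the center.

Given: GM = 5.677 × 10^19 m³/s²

Vis-viva: v = √(GM · (2/r − 1/a)).
2/r − 1/a = 2/1.334e+08 − 1/8.314e+07 = 2.9646e-09 m⁻¹.
v = √(5.677e+19 · 2.9646e-09) m/s ≈ 4.102e+05 m/s = 410.2 km/s.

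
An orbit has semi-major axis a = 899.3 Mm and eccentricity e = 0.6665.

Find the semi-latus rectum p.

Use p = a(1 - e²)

Convert to SI: a = 899.3 Mm = 8.993e+08 m.
p = a (1 − e²).
p = 8.993e+08 · (1 − (0.6665)²) = 8.993e+08 · 0.555778 ≈ 4.998e+08 m = 499.8 Mm.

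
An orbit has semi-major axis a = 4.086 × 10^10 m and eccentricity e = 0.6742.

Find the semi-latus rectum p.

p = a (1 − e²).
p = 4.086e+10 · (1 − (0.6742)²) = 4.086e+10 · 0.545454 ≈ 2.229e+10 m = 2.229 × 10^10 m.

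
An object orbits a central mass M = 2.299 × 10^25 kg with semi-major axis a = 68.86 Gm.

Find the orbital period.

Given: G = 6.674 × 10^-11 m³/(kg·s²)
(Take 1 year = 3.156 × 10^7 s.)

Convert to SI: a = 68.86 Gm = 6.886e+10 m.
GM = G · M = 6.674e-11 · 2.299e+25 = 1.53435e+15 m³/s².
Kepler's third law: T = 2π √(a³ / GM).
Substituting a = 6.886e+10 m and GM = 1.53435e+15 m³/s²:
T = 2π √((6.886e+10)³ / 1.53435e+15) s
T ≈ 2.898e+09 s = 91.84 years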